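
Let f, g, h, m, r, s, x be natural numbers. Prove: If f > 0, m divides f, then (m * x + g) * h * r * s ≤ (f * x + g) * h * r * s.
m divides f and f > 0, thus m ≤ f. By multiplying by a non-negative, m * x ≤ f * x. Then m * x + g ≤ f * x + g. By multiplying by a non-negative, (m * x + g) * h ≤ (f * x + g) * h. By multiplying by a non-negative, (m * x + g) * h * r ≤ (f * x + g) * h * r. By multiplying by a non-negative, (m * x + g) * h * r * s ≤ (f * x + g) * h * r * s.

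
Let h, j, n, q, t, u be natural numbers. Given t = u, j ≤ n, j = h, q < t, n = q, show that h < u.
Since j = h and j ≤ n, h ≤ n. Since n = q, h ≤ q. Because t = u and q < t, q < u. Since h ≤ q, h < u.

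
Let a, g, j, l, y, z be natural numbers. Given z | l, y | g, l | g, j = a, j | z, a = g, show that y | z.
j = a and a = g, therefore j = g. Because j | z, g | z. From z | l and l | g, z | g. Since g | z, g = z. y | g, so y | z.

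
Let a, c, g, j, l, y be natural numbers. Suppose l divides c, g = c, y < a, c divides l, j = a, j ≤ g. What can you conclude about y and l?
y < l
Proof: c divides l and l divides c, so c = l. g = c, so g = l. j = a and j ≤ g, therefore a ≤ g. From g = l, a ≤ l. y < a, so y < l.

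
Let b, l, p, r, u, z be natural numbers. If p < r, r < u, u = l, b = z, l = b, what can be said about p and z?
p < z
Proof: Because u = l and l = b, u = b. Since b = z, u = z. Because p < r and r < u, p < u. u = z, so p < z.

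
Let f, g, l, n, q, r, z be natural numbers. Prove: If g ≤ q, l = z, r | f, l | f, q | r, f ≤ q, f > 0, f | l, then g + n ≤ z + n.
Since f | l and l | f, f = l. l = z, so f = z. q | r and r | f, hence q | f. f > 0, so q ≤ f. f ≤ q, so q = f. Since g ≤ q, g ≤ f. Because f = z, g ≤ z. Then g + n ≤ z + n.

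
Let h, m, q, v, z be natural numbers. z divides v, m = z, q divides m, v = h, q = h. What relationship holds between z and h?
z = h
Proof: Since v = h and z divides v, z divides h. q = h and q divides m, hence h divides m. From m = z, h divides z. Since z divides h, z = h.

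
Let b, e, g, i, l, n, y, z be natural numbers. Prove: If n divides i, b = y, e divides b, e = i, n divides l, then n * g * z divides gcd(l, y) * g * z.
e = i and e divides b, hence i divides b. Since b = y, i divides y. n divides i, so n divides y. Because n divides l, n divides gcd(l, y). Then n * g divides gcd(l, y) * g. Then n * g * z divides gcd(l, y) * g * z.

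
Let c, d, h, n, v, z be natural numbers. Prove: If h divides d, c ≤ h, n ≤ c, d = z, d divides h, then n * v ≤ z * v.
h divides d and d divides h, so h = d. Since d = z, h = z. Because n ≤ c and c ≤ h, n ≤ h. h = z, so n ≤ z. By multiplying by a non-negative, n * v ≤ z * v.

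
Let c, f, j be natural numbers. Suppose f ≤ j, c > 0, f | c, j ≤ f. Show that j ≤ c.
Since f ≤ j and j ≤ f, f = j. Since f | c and c > 0, f ≤ c. Since f = j, j ≤ c.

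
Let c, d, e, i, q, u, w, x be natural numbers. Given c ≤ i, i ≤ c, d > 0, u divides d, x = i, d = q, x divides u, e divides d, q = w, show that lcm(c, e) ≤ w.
d = q and q = w, therefore d = w. Because i ≤ c and c ≤ i, i = c. Because x = i and x divides u, i divides u. Because u divides d, i divides d. i = c, so c divides d. e divides d, so lcm(c, e) divides d. d > 0, so lcm(c, e) ≤ d. Since d = w, lcm(c, e) ≤ w.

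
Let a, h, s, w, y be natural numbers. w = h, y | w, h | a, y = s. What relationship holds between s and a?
s | a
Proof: w = h and y | w, therefore y | h. Since h | a, y | a. y = s, so s | a.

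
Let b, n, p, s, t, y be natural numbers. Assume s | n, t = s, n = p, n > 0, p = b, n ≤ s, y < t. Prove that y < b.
s | n and n > 0, therefore s ≤ n. Since n ≤ s, s = n. Since n = p, s = p. Since p = b, s = b. From t = s and y < t, y < s. s = b, so y < b.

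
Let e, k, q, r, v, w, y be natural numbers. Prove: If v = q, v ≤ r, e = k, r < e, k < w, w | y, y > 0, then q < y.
Because e = k and r < e, r < k. v ≤ r, so v < k. k < w, so v < w. Because w | y and y > 0, w ≤ y. From v < w, v < y. Since v = q, q < y.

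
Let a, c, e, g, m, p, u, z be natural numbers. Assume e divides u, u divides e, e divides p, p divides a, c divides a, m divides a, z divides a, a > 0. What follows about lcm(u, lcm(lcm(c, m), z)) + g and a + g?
lcm(u, lcm(lcm(c, m), z)) + g ≤ a + g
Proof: e divides u and u divides e, therefore e = u. e divides p, so u divides p. Since p divides a, u divides a. c divides a and m divides a, so lcm(c, m) divides a. From z divides a, lcm(lcm(c, m), z) divides a. Since u divides a, lcm(u, lcm(lcm(c, m), z)) divides a. a > 0, so lcm(u, lcm(lcm(c, m), z)) ≤ a. Then lcm(u, lcm(lcm(c, m), z)) + g ≤ a + g.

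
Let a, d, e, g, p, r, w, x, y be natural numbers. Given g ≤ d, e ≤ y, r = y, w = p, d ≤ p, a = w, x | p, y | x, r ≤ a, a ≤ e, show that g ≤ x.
From a = w and w = p, a = p. r = y and r ≤ a, thus y ≤ a. Since a ≤ e and e ≤ y, a ≤ y. Since y ≤ a, y = a. From y | x, a | x. a = p, so p | x. x | p, so p = x. From d ≤ p, d ≤ x. g ≤ d, so g ≤ x.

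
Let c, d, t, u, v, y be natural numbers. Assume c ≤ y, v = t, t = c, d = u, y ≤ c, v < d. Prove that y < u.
From c ≤ y and y ≤ c, c = y. t = c, so t = y. d = u and v < d, thus v < u. v = t, so t < u. Since t = y, y < u.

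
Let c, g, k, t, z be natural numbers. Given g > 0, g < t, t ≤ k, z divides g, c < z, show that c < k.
z divides g and g > 0, hence z ≤ g. g < t, so z < t. Since c < z, c < t. t ≤ k, so c < k.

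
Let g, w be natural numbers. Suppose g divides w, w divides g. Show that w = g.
w divides g and g divides w. By mutual divisibility, w = g.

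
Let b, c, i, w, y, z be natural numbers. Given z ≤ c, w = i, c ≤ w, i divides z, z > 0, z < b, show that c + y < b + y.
w = i and c ≤ w, hence c ≤ i. i divides z and z > 0, so i ≤ z. Since c ≤ i, c ≤ z. Since z ≤ c, z = c. z < b, so c < b. Then c + y < b + y.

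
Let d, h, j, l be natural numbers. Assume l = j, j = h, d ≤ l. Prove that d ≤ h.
Since l = j and j = h, l = h. d ≤ l, so d ≤ h.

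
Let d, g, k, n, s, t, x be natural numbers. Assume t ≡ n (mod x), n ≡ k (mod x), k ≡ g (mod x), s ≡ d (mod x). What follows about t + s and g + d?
t + s ≡ g + d (mod x)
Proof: t ≡ n (mod x) and n ≡ k (mod x), thus t ≡ k (mod x). k ≡ g (mod x), so t ≡ g (mod x). Combining with s ≡ d (mod x), by adding congruences, t + s ≡ g + d (mod x).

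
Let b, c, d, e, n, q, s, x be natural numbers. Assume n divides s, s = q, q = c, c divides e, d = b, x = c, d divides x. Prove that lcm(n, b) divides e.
s = q and q = c, thus s = c. Since n divides s, n divides c. x = c and d divides x, therefore d divides c. From d = b, b divides c. Since n divides c, lcm(n, b) divides c. Since c divides e, lcm(n, b) divides e.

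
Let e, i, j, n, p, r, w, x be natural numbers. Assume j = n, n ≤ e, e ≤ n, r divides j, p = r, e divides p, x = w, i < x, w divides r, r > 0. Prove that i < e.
Because n ≤ e and e ≤ n, n = e. j = n, so j = e. Since r divides j, r divides e. From p = r and e divides p, e divides r. Since r divides e, r = e. Because x = w and i < x, i < w. Because w divides r and r > 0, w ≤ r. i < w, so i < r. Because r = e, i < e.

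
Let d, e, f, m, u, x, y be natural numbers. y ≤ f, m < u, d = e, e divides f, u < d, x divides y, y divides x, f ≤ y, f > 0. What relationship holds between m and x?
m < x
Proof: Since d = e and u < d, u < e. m < u, so m < e. Because f ≤ y and y ≤ f, f = y. Because y divides x and x divides y, y = x. Since f = y, f = x. From e divides f and f > 0, e ≤ f. Since f = x, e ≤ x. Since m < e, m < x.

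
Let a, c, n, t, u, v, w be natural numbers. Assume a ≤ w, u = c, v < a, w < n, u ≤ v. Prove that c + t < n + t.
Because u = c and u ≤ v, c ≤ v. From v < a and a ≤ w, v < w. w < n, so v < n. c ≤ v, so c < n. Then c + t < n + t.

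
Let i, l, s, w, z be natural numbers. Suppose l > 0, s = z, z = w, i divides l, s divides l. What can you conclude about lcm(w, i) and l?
lcm(w, i) ≤ l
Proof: s = z and z = w, hence s = w. Since s divides l, w divides l. Since i divides l, lcm(w, i) divides l. l > 0, so lcm(w, i) ≤ l.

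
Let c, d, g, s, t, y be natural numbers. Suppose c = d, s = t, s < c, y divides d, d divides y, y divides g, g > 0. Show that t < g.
From s = t and s < c, t < c. Because c = d, t < d. From y divides d and d divides y, y = d. y divides g, so d divides g. From g > 0, d ≤ g. t < d, so t < g.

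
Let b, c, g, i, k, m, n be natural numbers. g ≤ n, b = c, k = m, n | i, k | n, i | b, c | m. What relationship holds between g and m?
g ≤ m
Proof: From b = c and i | b, i | c. n | i, so n | c. c | m, so n | m. Since k = m and k | n, m | n. Since n | m, n = m. Since g ≤ n, g ≤ m.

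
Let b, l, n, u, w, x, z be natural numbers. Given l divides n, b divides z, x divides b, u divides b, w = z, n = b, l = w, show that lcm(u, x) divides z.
l = w and w = z, hence l = z. Since n = b and l divides n, l divides b. l = z, so z divides b. b divides z, so b = z. Because u divides b and x divides b, lcm(u, x) divides b. Since b = z, lcm(u, x) divides z.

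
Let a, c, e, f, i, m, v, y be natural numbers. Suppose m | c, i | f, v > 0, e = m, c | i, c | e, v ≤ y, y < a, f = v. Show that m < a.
e = m and c | e, so c | m. m | c, so c = m. Because c | i and i | f, c | f. f = v, so c | v. Since c = m, m | v. v > 0, so m ≤ v. Because v ≤ y and y < a, v < a. m ≤ v, so m < a.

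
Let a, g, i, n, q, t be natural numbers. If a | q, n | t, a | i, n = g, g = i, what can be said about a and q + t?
a | q + t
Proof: From n = g and g = i, n = i. n | t, so i | t. a | i, so a | t. Since a | q, a | q + t.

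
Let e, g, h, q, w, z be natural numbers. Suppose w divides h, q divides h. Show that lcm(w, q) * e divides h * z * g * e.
w divides h and q divides h, therefore lcm(w, q) divides h. Then lcm(w, q) divides h * z. Then lcm(w, q) divides h * z * g. Then lcm(w, q) * e divides h * z * g * e.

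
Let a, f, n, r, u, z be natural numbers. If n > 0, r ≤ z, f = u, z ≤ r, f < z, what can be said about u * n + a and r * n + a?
u * n + a < r * n + a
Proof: Since z ≤ r and r ≤ z, z = r. Since f = u and f < z, u < z. z = r, so u < r. Since n > 0, by multiplying by a positive, u * n < r * n. Then u * n + a < r * n + a.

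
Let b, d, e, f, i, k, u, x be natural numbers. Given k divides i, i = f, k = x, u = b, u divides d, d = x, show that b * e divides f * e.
From d = x and u divides d, u divides x. k = x and k divides i, therefore x divides i. u divides x, so u divides i. Since i = f, u divides f. Since u = b, b divides f. Then b * e divides f * e.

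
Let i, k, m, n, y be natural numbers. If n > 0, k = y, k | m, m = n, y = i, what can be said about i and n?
i ≤ n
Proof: k = y and y = i, so k = i. m = n and k | m, therefore k | n. n > 0, so k ≤ n. k = i, so i ≤ n.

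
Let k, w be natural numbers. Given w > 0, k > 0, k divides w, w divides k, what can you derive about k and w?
k = w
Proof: w divides k and k > 0, therefore w ≤ k. Since k divides w and w > 0, k ≤ w. From w ≤ k, w = k. Then k = w.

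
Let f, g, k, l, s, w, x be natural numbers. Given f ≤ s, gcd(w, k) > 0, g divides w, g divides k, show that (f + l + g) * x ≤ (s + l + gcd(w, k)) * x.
f ≤ s, thus f + l ≤ s + l. Because g divides w and g divides k, g divides gcd(w, k). Since gcd(w, k) > 0, g ≤ gcd(w, k). f + l ≤ s + l, so f + l + g ≤ s + l + gcd(w, k). By multiplying by a non-negative, (f + l + g) * x ≤ (s + l + gcd(w, k)) * x.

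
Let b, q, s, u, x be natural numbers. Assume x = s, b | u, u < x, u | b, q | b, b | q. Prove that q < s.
From u | b and b | u, u = b. Since b | q and q | b, b = q. Since u = b, u = q. From x = s and u < x, u < s. u = q, so q < s.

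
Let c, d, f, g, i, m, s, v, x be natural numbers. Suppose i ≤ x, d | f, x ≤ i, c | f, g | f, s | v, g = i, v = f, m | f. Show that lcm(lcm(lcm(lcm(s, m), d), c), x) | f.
v = f and s | v, hence s | f. Since m | f, lcm(s, m) | f. Since d | f, lcm(lcm(s, m), d) | f. c | f, so lcm(lcm(lcm(s, m), d), c) | f. i ≤ x and x ≤ i, therefore i = x. Since g = i, g = x. g | f, so x | f. lcm(lcm(lcm(s, m), d), c) | f, so lcm(lcm(lcm(lcm(s, m), d), c), x) | f.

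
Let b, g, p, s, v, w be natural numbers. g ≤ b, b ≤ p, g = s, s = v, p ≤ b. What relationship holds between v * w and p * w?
v * w ≤ p * w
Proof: b ≤ p and p ≤ b, so b = p. From g = s and s = v, g = v. Since g ≤ b, v ≤ b. b = p, so v ≤ p. Then v * w ≤ p * w.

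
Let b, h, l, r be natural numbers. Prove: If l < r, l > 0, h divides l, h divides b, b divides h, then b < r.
h divides b and b divides h, therefore h = b. Since h divides l, b divides l. Since l > 0, b ≤ l. l < r, so b < r.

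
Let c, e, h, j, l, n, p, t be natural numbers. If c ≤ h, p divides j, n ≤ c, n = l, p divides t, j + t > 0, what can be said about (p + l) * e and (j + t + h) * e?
(p + l) * e ≤ (j + t + h) * e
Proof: p divides j and p divides t, thus p divides j + t. Since j + t > 0, p ≤ j + t. Since n = l and n ≤ c, l ≤ c. Since c ≤ h, l ≤ h. p ≤ j + t, so p + l ≤ j + t + h. By multiplying by a non-negative, (p + l) * e ≤ (j + t + h) * e.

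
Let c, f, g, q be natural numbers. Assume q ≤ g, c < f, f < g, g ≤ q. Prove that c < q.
g ≤ q and q ≤ g, thus g = q. Because c < f and f < g, c < g. g = q, so c < q.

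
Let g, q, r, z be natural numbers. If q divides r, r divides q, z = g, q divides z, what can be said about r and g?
r divides g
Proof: Since q divides r and r divides q, q = r. z = g and q divides z, therefore q divides g. q = r, so r divides g.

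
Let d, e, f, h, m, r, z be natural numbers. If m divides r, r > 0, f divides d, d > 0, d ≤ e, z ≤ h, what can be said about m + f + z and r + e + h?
m + f + z ≤ r + e + h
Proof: m divides r and r > 0, so m ≤ r. Because f divides d and d > 0, f ≤ d. d ≤ e, so f ≤ e. z ≤ h, so f + z ≤ e + h. From m ≤ r, m + f + z ≤ r + e + h.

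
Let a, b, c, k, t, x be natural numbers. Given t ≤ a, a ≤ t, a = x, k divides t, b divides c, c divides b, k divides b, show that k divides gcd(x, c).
Since t ≤ a and a ≤ t, t = a. Since a = x, t = x. k divides t, so k divides x. b divides c and c divides b, thus b = c. Since k divides b, k divides c. Since k divides x, k divides gcd(x, c).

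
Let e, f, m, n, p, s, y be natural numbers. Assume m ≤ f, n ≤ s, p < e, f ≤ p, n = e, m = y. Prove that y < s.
m = y and m ≤ f, thus y ≤ f. f ≤ p and p < e, thus f < e. n = e and n ≤ s, so e ≤ s. f < e, so f < s. y ≤ f, so y < s.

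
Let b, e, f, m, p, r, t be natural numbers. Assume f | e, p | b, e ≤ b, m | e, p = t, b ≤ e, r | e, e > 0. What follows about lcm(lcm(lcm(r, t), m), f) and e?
lcm(lcm(lcm(r, t), m), f) ≤ e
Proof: Because b ≤ e and e ≤ b, b = e. p | b, so p | e. From p = t, t | e. From r | e, lcm(r, t) | e. Since m | e, lcm(lcm(r, t), m) | e. Since f | e, lcm(lcm(lcm(r, t), m), f) | e. Since e > 0, lcm(lcm(lcm(r, t), m), f) ≤ e.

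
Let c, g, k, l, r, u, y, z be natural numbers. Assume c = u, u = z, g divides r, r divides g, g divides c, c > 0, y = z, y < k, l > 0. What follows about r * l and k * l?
r * l < k * l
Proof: c = u and u = z, so c = z. Since g divides r and r divides g, g = r. From g divides c, r divides c. Since c > 0, r ≤ c. Since c = z, r ≤ z. y = z and y < k, thus z < k. Since r ≤ z, r < k. Because l > 0, by multiplying by a positive, r * l < k * l.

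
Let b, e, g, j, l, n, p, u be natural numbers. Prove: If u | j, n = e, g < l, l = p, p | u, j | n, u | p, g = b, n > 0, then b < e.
p | u and u | p, thus p = u. l = p, so l = u. Because g = b and g < l, b < l. Because l = u, b < u. Because u | j and j | n, u | n. n > 0, so u ≤ n. Since n = e, u ≤ e. b < u, so b < e.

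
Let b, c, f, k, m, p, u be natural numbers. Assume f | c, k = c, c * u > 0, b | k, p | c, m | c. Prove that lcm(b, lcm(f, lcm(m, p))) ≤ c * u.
From k = c and b | k, b | c. m | c and p | c, so lcm(m, p) | c. f | c, so lcm(f, lcm(m, p)) | c. b | c, so lcm(b, lcm(f, lcm(m, p))) | c. Then lcm(b, lcm(f, lcm(m, p))) | c * u. c * u > 0, so lcm(b, lcm(f, lcm(m, p))) ≤ c * u.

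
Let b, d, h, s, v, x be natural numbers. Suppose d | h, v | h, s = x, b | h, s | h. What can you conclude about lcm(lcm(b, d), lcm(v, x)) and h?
lcm(lcm(b, d), lcm(v, x)) | h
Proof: b | h and d | h, therefore lcm(b, d) | h. s = x and s | h, therefore x | h. v | h, so lcm(v, x) | h. Since lcm(b, d) | h, lcm(lcm(b, d), lcm(v, x)) | h.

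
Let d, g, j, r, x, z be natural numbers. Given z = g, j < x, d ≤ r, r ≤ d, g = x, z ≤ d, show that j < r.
z = g and g = x, hence z = x. d ≤ r and r ≤ d, therefore d = r. Since z ≤ d, z ≤ r. z = x, so x ≤ r. j < x, so j < r.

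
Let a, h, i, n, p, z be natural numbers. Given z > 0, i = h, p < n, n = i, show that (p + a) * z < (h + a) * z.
Because n = i and i = h, n = h. p < n, so p < h. Then p + a < h + a. Since z > 0, (p + a) * z < (h + a) * z.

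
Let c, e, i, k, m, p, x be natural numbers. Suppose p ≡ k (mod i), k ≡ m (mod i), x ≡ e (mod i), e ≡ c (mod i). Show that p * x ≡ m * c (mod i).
Since p ≡ k (mod i) and k ≡ m (mod i), p ≡ m (mod i). From x ≡ e (mod i) and e ≡ c (mod i), x ≡ c (mod i). Since p ≡ m (mod i), by multiplying congruences, p * x ≡ m * c (mod i).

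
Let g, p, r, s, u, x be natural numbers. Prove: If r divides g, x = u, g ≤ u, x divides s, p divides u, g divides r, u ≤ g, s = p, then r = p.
Since r divides g and g divides r, r = g. Since g ≤ u and u ≤ g, g = u. Since r = g, r = u. Because x = u and x divides s, u divides s. s = p, so u divides p. From p divides u, u = p. r = u, so r = p.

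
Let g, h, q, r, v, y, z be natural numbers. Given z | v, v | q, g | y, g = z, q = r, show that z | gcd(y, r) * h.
From g = z and g | y, z | y. z | v and v | q, hence z | q. From q = r, z | r. From z | y, z | gcd(y, r). Then z | gcd(y, r) * h.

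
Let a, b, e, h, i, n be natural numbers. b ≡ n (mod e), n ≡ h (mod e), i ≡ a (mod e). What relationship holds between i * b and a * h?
i * b ≡ a * h (mod e)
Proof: b ≡ n (mod e) and n ≡ h (mod e), hence b ≡ h (mod e). Since i ≡ a (mod e), i * b ≡ a * h (mod e).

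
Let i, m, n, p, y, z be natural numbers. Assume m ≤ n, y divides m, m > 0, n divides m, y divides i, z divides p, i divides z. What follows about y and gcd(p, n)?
y divides gcd(p, n)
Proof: y divides i and i divides z, thus y divides z. Since z divides p, y divides p. From n divides m and m > 0, n ≤ m. Since m ≤ n, m = n. From y divides m, y divides n. From y divides p, y divides gcd(p, n).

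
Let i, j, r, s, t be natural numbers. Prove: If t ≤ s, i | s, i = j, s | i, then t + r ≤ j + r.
From s | i and i | s, s = i. Since i = j, s = j. t ≤ s, so t ≤ j. Then t + r ≤ j + r.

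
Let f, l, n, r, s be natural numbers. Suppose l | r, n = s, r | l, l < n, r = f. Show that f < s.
From l | r and r | l, l = r. n = s and l < n, so l < s. Because l = r, r < s. r = f, so f < s.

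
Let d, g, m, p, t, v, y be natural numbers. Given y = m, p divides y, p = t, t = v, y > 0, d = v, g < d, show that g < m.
From d = v and g < d, g < v. p divides y and y > 0, so p ≤ y. y = m, so p ≤ m. p = t, so t ≤ m. From t = v, v ≤ m. g < v, so g < m.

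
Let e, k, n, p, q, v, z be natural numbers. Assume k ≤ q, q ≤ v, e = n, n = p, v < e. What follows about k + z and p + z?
k + z < p + z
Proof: From k ≤ q and q ≤ v, k ≤ v. e = n and n = p, hence e = p. Because v < e, v < p. Since k ≤ v, k < p. Then k + z < p + z.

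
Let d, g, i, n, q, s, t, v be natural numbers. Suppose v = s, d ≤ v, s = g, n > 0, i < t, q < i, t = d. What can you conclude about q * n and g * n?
q * n < g * n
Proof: v = s and s = g, thus v = g. Because t = d and i < t, i < d. From q < i, q < d. d ≤ v, so q < v. v = g, so q < g. From n > 0, by multiplying by a positive, q * n < g * n.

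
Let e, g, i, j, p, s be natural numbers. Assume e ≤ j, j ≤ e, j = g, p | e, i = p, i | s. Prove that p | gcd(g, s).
e ≤ j and j ≤ e, thus e = j. j = g, so e = g. p | e, so p | g. i = p and i | s, so p | s. p | g, so p | gcd(g, s).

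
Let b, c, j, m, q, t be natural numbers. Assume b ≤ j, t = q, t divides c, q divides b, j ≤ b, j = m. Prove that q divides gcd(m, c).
b ≤ j and j ≤ b, thus b = j. Since j = m, b = m. q divides b, so q divides m. t = q and t divides c, hence q divides c. q divides m, so q divides gcd(m, c).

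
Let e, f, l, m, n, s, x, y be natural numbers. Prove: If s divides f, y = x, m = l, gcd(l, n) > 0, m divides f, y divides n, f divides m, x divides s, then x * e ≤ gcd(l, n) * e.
f divides m and m divides f, so f = m. Since m = l, f = l. x divides s and s divides f, thus x divides f. f = l, so x divides l. y = x and y divides n, therefore x divides n. x divides l, so x divides gcd(l, n). Because gcd(l, n) > 0, x ≤ gcd(l, n). By multiplying by a non-negative, x * e ≤ gcd(l, n) * e.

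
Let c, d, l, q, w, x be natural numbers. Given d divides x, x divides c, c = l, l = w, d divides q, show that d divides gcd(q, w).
Because c = l and l = w, c = w. Since x divides c, x divides w. d divides x, so d divides w. Since d divides q, d divides gcd(q, w).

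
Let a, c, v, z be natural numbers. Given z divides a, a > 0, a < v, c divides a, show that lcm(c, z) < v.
Because c divides a and z divides a, lcm(c, z) divides a. Because a > 0, lcm(c, z) ≤ a. From a < v, lcm(c, z) < v.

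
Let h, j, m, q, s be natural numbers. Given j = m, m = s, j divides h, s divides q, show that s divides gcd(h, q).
j = m and m = s, thus j = s. From j divides h, s divides h. s divides q, so s divides gcd(h, q).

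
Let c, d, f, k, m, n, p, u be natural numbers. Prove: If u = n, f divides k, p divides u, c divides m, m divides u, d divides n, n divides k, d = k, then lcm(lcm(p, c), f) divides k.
d = k and d divides n, thus k divides n. n divides k, so n = k. u = n, so u = k. Because c divides m and m divides u, c divides u. p divides u, so lcm(p, c) divides u. From u = k, lcm(p, c) divides k. Since f divides k, lcm(lcm(p, c), f) divides k.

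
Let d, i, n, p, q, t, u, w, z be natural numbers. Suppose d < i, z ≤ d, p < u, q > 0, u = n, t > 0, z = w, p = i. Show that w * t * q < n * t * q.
z ≤ d and d < i, thus z < i. Because p = i and p < u, i < u. Since u = n, i < n. z < i, so z < n. Since z = w, w < n. Since t > 0, w * t < n * t. Since q > 0, w * t * q < n * t * q.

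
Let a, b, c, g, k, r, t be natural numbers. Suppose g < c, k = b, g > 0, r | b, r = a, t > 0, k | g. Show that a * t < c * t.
k = b and k | g, hence b | g. Since r | b, r | g. g > 0, so r ≤ g. g < c, so r < c. Since r = a, a < c. From t > 0, a * t < c * t.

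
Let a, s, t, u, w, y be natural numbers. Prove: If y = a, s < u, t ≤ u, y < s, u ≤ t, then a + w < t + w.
From u ≤ t and t ≤ u, u = t. y < s and s < u, so y < u. y = a, so a < u. Since u = t, a < t. Then a + w < t + w.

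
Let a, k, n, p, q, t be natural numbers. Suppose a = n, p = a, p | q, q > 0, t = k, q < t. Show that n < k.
p = a and p | q, therefore a | q. a = n, so n | q. q > 0, so n ≤ q. Because t = k and q < t, q < k. Since n ≤ q, n < k.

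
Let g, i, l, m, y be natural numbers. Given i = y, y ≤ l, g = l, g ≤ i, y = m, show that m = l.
i = y and g ≤ i, so g ≤ y. g = l, so l ≤ y. Because y ≤ l, l = y. Because y = m, l = m. Then m = l.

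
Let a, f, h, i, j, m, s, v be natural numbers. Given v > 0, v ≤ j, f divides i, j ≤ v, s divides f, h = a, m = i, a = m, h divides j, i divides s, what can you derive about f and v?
f ≤ v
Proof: i divides s and s divides f, thus i divides f. Since f divides i, i = f. From a = m and m = i, a = i. Since h = a, h = i. From j ≤ v and v ≤ j, j = v. Since h divides j, h divides v. h = i, so i divides v. v > 0, so i ≤ v. i = f, so f ≤ v.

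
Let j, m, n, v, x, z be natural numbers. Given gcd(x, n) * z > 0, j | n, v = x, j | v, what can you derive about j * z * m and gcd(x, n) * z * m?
j * z * m ≤ gcd(x, n) * z * m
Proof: Because v = x and j | v, j | x. From j | n, j | gcd(x, n). Then j * z | gcd(x, n) * z. Because gcd(x, n) * z > 0, j * z ≤ gcd(x, n) * z. Then j * z * m ≤ gcd(x, n) * z * m.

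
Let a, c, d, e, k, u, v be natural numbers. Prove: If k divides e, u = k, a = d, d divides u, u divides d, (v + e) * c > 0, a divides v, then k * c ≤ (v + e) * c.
d divides u and u divides d, so d = u. a = d, so a = u. a divides v, so u divides v. u = k, so k divides v. k divides e, so k divides v + e. Then k * c divides (v + e) * c. (v + e) * c > 0, so k * c ≤ (v + e) * c.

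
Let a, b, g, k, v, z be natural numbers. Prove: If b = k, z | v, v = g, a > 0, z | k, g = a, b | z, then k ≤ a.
b = k and b | z, therefore k | z. Since z | k, z = k. Since v = g and g = a, v = a. Since z | v, z | a. a > 0, so z ≤ a. Since z = k, k ≤ a.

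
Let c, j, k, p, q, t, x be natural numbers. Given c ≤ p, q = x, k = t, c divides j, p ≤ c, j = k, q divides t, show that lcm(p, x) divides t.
j = k and k = t, thus j = t. c ≤ p and p ≤ c, therefore c = p. c divides j, so p divides j. j = t, so p divides t. q = x and q divides t, so x divides t. p divides t, so lcm(p, x) divides t.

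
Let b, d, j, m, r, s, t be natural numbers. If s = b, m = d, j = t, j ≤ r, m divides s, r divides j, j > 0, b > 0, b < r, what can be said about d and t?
d < t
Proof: s = b and m divides s, thus m divides b. Because m = d, d divides b. Since b > 0, d ≤ b. From r divides j and j > 0, r ≤ j. j ≤ r, so r = j. j = t, so r = t. Since b < r, b < t. d ≤ b, so d < t.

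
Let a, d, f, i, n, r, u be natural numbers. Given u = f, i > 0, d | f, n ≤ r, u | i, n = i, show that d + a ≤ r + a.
u = f and u | i, therefore f | i. Since d | f, d | i. Since i > 0, d ≤ i. n = i and n ≤ r, thus i ≤ r. d ≤ i, so d ≤ r. Then d + a ≤ r + a.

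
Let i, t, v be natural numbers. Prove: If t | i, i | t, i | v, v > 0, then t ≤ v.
Because i | t and t | i, i = t. i | v and v > 0, therefore i ≤ v. Since i = t, t ≤ v.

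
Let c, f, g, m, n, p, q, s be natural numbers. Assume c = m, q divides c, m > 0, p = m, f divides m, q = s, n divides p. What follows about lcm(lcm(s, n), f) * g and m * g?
lcm(lcm(s, n), f) * g ≤ m * g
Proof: c = m and q divides c, therefore q divides m. From q = s, s divides m. Since p = m and n divides p, n divides m. s divides m, so lcm(s, n) divides m. Since f divides m, lcm(lcm(s, n), f) divides m. m > 0, so lcm(lcm(s, n), f) ≤ m. By multiplying by a non-negative, lcm(lcm(s, n), f) * g ≤ m * g.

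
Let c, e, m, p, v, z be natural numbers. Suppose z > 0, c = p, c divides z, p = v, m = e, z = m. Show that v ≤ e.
z = m and m = e, hence z = e. Since c = p and c divides z, p divides z. Since p = v, v divides z. Since z > 0, v ≤ z. Since z = e, v ≤ e.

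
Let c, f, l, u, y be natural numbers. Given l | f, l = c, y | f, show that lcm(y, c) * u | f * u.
Because l = c and l | f, c | f. y | f, so lcm(y, c) | f. Then lcm(y, c) * u | f * u.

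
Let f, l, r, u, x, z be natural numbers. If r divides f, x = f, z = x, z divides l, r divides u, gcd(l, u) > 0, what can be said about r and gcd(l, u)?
r ≤ gcd(l, u)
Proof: From z = x and z divides l, x divides l. Because x = f, f divides l. Since r divides f, r divides l. r divides u, so r divides gcd(l, u). gcd(l, u) > 0, so r ≤ gcd(l, u).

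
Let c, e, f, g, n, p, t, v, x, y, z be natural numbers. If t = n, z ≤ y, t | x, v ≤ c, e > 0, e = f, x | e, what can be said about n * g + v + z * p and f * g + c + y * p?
n * g + v + z * p ≤ f * g + c + y * p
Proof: t | x and x | e, thus t | e. Since e > 0, t ≤ e. e = f, so t ≤ f. Because t = n, n ≤ f. Then n * g ≤ f * g. z ≤ y, hence z * p ≤ y * p. From v ≤ c, v + z * p ≤ c + y * p. n * g ≤ f * g, so n * g + v + z * p ≤ f * g + c + y * p.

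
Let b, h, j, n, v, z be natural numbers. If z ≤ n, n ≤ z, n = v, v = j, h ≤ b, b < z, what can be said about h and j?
h < j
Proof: From z ≤ n and n ≤ z, z = n. n = v, so z = v. Since v = j, z = j. h ≤ b and b < z, therefore h < z. Since z = j, h < j.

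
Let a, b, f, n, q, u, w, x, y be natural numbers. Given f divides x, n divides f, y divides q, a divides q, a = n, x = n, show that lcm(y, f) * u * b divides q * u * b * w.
x = n and f divides x, hence f divides n. n divides f, so n = f. Because a = n and a divides q, n divides q. n = f, so f divides q. Because y divides q, lcm(y, f) divides q. Then lcm(y, f) * u divides q * u. Then lcm(y, f) * u * b divides q * u * b. Then lcm(y, f) * u * b divides q * u * b * w.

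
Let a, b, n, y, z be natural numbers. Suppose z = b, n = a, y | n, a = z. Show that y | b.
n = a and a = z, therefore n = z. z = b, so n = b. Since y | n, y | b.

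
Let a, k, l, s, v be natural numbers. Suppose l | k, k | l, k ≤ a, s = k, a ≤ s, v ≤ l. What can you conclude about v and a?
v ≤ a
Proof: l | k and k | l, thus l = k. s = k and a ≤ s, so a ≤ k. Since k ≤ a, k = a. Since l = k, l = a. Since v ≤ l, v ≤ a.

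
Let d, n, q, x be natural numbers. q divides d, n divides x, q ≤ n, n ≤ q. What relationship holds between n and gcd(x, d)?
n divides gcd(x, d)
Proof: q ≤ n and n ≤ q, hence q = n. q divides d, so n divides d. Since n divides x, n divides gcd(x, d).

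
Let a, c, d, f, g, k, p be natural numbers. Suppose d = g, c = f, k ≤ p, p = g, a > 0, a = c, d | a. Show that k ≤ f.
a = c and c = f, thus a = f. p = g and k ≤ p, therefore k ≤ g. d | a and a > 0, hence d ≤ a. Since d = g, g ≤ a. Because k ≤ g, k ≤ a. Since a = f, k ≤ f.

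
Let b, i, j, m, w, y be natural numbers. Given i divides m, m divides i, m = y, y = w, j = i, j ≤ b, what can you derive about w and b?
w ≤ b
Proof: i divides m and m divides i, thus i = m. m = y, so i = y. y = w, so i = w. From j = i and j ≤ b, i ≤ b. i = w, so w ≤ b.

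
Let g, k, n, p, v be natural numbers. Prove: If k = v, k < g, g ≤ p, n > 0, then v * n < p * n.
k < g and g ≤ p, hence k < p. k = v, so v < p. Because n > 0, v * n < p * n.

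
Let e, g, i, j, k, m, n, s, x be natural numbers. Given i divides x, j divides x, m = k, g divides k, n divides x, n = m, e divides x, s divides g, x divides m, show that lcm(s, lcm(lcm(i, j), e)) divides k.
s divides g and g divides k, therefore s divides k. Since n = m and n divides x, m divides x. x divides m, so x = m. Since m = k, x = k. Since i divides x and j divides x, lcm(i, j) divides x. e divides x, so lcm(lcm(i, j), e) divides x. Since x = k, lcm(lcm(i, j), e) divides k. From s divides k, lcm(s, lcm(lcm(i, j), e)) divides k.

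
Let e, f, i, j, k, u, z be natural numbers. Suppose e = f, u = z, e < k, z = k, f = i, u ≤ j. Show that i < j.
Since e = f and f = i, e = i. Because e < k, i < k. From u = z and z = k, u = k. Because u ≤ j, k ≤ j. Because i < k, i < j.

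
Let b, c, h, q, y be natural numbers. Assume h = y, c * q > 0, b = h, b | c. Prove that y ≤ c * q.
b = h and h = y, so b = y. b | c, so y | c. Then y | c * q. c * q > 0, so y ≤ c * q.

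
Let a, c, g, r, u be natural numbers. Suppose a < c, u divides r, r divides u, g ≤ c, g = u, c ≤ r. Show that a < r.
u divides r and r divides u, so u = r. Since g = u, g = r. g ≤ c, so r ≤ c. Since c ≤ r, c = r. a < c, so a < r.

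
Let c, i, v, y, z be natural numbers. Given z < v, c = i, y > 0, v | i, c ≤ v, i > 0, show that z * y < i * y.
v | i and i > 0, so v ≤ i. c = i and c ≤ v, so i ≤ v. Since v ≤ i, v = i. Since z < v, z < i. Since y > 0, z * y < i * y.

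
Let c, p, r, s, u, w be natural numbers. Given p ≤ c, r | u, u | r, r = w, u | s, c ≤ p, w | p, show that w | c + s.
p ≤ c and c ≤ p, so p = c. Since w | p, w | c. Because u | r and r | u, u = r. Since r = w, u = w. Since u | s, w | s. Since w | c, w | c + s.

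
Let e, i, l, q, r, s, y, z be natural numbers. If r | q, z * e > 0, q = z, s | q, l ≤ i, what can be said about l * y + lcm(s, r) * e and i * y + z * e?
l * y + lcm(s, r) * e ≤ i * y + z * e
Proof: From l ≤ i, l * y ≤ i * y. Since s | q and r | q, lcm(s, r) | q. Since q = z, lcm(s, r) | z. Then lcm(s, r) * e | z * e. z * e > 0, so lcm(s, r) * e ≤ z * e. Since l * y ≤ i * y, l * y + lcm(s, r) * e ≤ i * y + z * e.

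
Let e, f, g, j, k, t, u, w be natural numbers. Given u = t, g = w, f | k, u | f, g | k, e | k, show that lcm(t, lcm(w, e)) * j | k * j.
u | f and f | k, therefore u | k. u = t, so t | k. g = w and g | k, so w | k. Since e | k, lcm(w, e) | k. t | k, so lcm(t, lcm(w, e)) | k. Then lcm(t, lcm(w, e)) * j | k * j.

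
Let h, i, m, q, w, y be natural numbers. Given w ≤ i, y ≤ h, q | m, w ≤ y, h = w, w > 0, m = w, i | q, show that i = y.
m = w and q | m, hence q | w. Since i | q, i | w. Since w > 0, i ≤ w. w ≤ i, so i = w. h = w and y ≤ h, thus y ≤ w. Because w ≤ y, w = y. i = w, so i = y.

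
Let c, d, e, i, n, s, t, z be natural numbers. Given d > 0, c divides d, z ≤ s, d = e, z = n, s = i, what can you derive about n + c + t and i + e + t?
n + c + t ≤ i + e + t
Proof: s = i and z ≤ s, therefore z ≤ i. z = n, so n ≤ i. Because c divides d and d > 0, c ≤ d. Since d = e, c ≤ e. Since n ≤ i, n + c ≤ i + e. Then n + c + t ≤ i + e + t.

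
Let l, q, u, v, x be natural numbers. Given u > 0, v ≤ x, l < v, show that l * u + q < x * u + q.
l < v and v ≤ x, hence l < x. u > 0, so l * u < x * u. Then l * u + q < x * u + q.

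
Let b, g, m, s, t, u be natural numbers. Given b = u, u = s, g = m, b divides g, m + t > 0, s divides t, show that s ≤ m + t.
From b = u and u = s, b = s. From g = m and b divides g, b divides m. b = s, so s divides m. Since s divides t, s divides m + t. Since m + t > 0, s ≤ m + t.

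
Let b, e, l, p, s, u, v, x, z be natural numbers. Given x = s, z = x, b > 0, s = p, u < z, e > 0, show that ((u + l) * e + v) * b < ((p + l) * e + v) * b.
x = s and s = p, so x = p. From z = x, z = p. Because u < z, u < p. Then u + l < p + l. From e > 0, by multiplying by a positive, (u + l) * e < (p + l) * e. Then (u + l) * e + v < (p + l) * e + v. Since b > 0, by multiplying by a positive, ((u + l) * e + v) * b < ((p + l) * e + v) * b.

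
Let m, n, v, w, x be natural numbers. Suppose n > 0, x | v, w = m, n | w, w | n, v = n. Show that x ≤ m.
Since n | w and w | n, n = w. Since w = m, n = m. v = n and x | v, so x | n. Since n > 0, x ≤ n. From n = m, x ≤ m.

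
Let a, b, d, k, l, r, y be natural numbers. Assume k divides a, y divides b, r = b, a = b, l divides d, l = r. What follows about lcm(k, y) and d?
lcm(k, y) divides d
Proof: From a = b and k divides a, k divides b. Since y divides b, lcm(k, y) divides b. Since l = r and l divides d, r divides d. Since r = b, b divides d. Since lcm(k, y) divides b, lcm(k, y) divides d.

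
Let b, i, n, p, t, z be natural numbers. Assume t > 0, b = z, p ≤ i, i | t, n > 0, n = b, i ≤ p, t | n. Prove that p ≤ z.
i ≤ p and p ≤ i, so i = p. i | t and t > 0, hence i ≤ t. Since i = p, p ≤ t. Because n = b and b = z, n = z. Because t | n and n > 0, t ≤ n. Because n = z, t ≤ z. p ≤ t, so p ≤ z.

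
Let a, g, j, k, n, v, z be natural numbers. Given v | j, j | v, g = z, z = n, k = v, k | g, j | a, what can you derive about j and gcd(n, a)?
j | gcd(n, a)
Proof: Because v | j and j | v, v = j. g = z and z = n, therefore g = n. k = v and k | g, thus v | g. g = n, so v | n. Since v = j, j | n. Since j | a, j | gcd(n, a).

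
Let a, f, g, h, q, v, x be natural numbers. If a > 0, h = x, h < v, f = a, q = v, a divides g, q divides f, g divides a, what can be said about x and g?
x < g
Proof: Because h = x and h < v, x < v. a divides g and g divides a, hence a = g. q = v and q divides f, thus v divides f. f = a, so v divides a. From a > 0, v ≤ a. a = g, so v ≤ g. x < v, so x < g.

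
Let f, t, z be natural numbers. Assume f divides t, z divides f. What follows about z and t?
z divides t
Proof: z divides f and f divides t. By transitivity, z divides t.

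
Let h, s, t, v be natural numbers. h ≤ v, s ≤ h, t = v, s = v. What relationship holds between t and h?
t = h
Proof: s = v and s ≤ h, so v ≤ h. Since h ≤ v, v = h. Since t = v, t = h.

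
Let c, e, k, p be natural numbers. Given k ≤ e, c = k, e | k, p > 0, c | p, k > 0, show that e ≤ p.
From e | k and k > 0, e ≤ k. Since k ≤ e, k = e. Since c = k and c | p, k | p. Since p > 0, k ≤ p. k = e, so e ≤ p.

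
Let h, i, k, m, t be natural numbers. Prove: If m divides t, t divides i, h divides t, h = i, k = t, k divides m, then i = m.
h = i and h divides t, hence i divides t. t divides i, so i = t. Because k = t and k divides m, t divides m. m divides t, so t = m. i = t, so i = m.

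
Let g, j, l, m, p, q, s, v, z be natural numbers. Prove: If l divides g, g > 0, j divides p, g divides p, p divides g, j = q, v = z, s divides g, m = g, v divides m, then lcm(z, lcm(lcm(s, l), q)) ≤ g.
v = z and v divides m, therefore z divides m. Since m = g, z divides g. s divides g and l divides g, hence lcm(s, l) divides g. From p divides g and g divides p, p = g. j divides p, so j divides g. Since j = q, q divides g. Because lcm(s, l) divides g, lcm(lcm(s, l), q) divides g. Since z divides g, lcm(z, lcm(lcm(s, l), q)) divides g. From g > 0, lcm(z, lcm(lcm(s, l), q)) ≤ g.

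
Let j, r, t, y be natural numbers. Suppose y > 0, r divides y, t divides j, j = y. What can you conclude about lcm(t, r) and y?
lcm(t, r) ≤ y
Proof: j = y and t divides j, so t divides y. r divides y, so lcm(t, r) divides y. y > 0, so lcm(t, r) ≤ y.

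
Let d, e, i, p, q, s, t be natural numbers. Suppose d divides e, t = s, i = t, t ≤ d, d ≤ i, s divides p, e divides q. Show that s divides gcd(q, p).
i = t and d ≤ i, therefore d ≤ t. Since t ≤ d, d = t. t = s, so d = s. d divides e and e divides q, hence d divides q. Because d = s, s divides q. s divides p, so s divides gcd(q, p).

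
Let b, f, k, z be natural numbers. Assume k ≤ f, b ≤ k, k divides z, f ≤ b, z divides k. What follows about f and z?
f = z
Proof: From f ≤ b and b ≤ k, f ≤ k. Since k ≤ f, f = k. Because k divides z and z divides k, k = z. Since f = k, f = z.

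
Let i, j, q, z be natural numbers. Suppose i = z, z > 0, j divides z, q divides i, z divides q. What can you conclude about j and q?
j ≤ q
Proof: i = z and q divides i, therefore q divides z. z divides q, so z = q. Since j divides z and z > 0, j ≤ z. z = q, so j ≤ q.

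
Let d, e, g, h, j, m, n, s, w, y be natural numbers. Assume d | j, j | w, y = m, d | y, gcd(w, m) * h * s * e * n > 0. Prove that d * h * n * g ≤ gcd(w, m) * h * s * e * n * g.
d | j and j | w, so d | w. From y = m and d | y, d | m. From d | w, d | gcd(w, m). Then d * h | gcd(w, m) * h. Then d * h | gcd(w, m) * h * s. Then d * h | gcd(w, m) * h * s * e. Then d * h * n | gcd(w, m) * h * s * e * n. Since gcd(w, m) * h * s * e * n > 0, d * h * n ≤ gcd(w, m) * h * s * e * n. Then d * h * n * g ≤ gcd(w, m) * h * s * e * n * g.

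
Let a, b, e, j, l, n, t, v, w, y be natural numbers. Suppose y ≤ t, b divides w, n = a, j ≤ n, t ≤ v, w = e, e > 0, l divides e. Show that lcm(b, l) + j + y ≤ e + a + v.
Because w = e and b divides w, b divides e. Since l divides e, lcm(b, l) divides e. e > 0, so lcm(b, l) ≤ e. Since n = a and j ≤ n, j ≤ a. Because y ≤ t and t ≤ v, y ≤ v. j ≤ a, so j + y ≤ a + v. lcm(b, l) ≤ e, so lcm(b, l) + j + y ≤ e + a + v.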